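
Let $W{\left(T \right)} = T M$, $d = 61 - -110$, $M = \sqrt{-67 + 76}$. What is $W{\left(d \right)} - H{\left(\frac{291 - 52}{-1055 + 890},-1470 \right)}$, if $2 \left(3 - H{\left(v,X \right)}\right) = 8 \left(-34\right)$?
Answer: $374$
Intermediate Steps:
$M = 3$ ($M = \sqrt{9} = 3$)
$H{\left(v,X \right)} = 139$ ($H{\left(v,X \right)} = 3 - \frac{8 \left(-34\right)}{2} = 3 - -136 = 3 + 136 = 139$)
$d = 171$ ($d = 61 + 110 = 171$)
$W{\left(T \right)} = 3 T$ ($W{\left(T \right)} = T 3 = 3 T$)
$W{\left(d \right)} - H{\left(\frac{291 - 52}{-1055 + 890},-1470 \right)} = 3 \cdot 171 - 139 = 513 - 139 = 374$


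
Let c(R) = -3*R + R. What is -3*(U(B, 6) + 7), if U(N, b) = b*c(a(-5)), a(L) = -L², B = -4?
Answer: -921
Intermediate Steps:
c(R) = -2*R
U(N, b) = 50*b (U(N, b) = b*(-(-2)*(-5)²) = b*(-(-2)*25) = b*(-2*(-25)) = b*50 = 50*b)
-3*(U(B, 6) + 7) = -3*(50*6 + 7) = -3*(300 + 7) = -3*307 = -921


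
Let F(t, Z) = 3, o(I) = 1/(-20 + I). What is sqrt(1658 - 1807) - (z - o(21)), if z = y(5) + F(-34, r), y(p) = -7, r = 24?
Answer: 5 + I*sqrt(149) ≈ 5.0 + 12.207*I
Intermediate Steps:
z = -4 (z = -7 + 3 = -4)
sqrt(1658 - 1807) - (z - o(21)) = sqrt(1658 - 1807) - (-4 - 1/(-20 + 21)) = sqrt(-149) - (-4 - 1/1) = I*sqrt(149) - (-4 - 1*1) = I*sqrt(149) - (-4 - 1) = I*sqrt(149) - 1*(-5) = I*sqrt(149) + 5 = 5 + I*sqrt(149)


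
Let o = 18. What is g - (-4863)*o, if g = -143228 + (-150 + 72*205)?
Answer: -41084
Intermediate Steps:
g = -128618 (g = -143228 + (-150 + 14760) = -143228 + 14610 = -128618)
g - (-4863)*o = -128618 - (-4863)*18 = -128618 - 1*(-87534) = -128618 + 87534 = -41084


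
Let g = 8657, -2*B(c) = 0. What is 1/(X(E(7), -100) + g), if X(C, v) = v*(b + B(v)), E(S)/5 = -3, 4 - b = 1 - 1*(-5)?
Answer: 1/8857 ≈ 0.00011291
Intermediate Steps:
B(c) = 0 (B(c) = -½*0 = 0)
b = -2 (b = 4 - (1 - 1*(-5)) = 4 - (1 + 5) = 4 - 1*6 = 4 - 6 = -2)
E(S) = -15 (E(S) = 5*(-3) = -15)
X(C, v) = -2*v (X(C, v) = v*(-2 + 0) = v*(-2) = -2*v)
1/(X(E(7), -100) + g) = 1/(-2*(-100) + 8657) = 1/(200 + 8657) = 1/8857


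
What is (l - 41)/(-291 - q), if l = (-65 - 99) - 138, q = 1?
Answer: 343/292 ≈ 1.1747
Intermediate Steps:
l = -302 (l = -164 - 138 = -302)
(l - 41)/(-291 - q) = (-302 - 41)/(-291 - 1*1) = -343/(-291 - 1) = -343/(-292) = -343*(-1/292) = 343/292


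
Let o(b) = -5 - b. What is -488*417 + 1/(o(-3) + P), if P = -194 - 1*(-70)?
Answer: -25640497/126 ≈ -2.0350e+5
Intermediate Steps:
P = -124 (P = -194 + 70 = -124)
-488*417 + 1/(o(-3) + P) = -488*417 + 1/((-5 - 1*(-3)) - 124) = -203496 + 1/((-5 + 3) - 124) = -203496 + 1/(-2 - 124) = -203496 + 1/(-126) = -203496 - 1/126 = -25640497/126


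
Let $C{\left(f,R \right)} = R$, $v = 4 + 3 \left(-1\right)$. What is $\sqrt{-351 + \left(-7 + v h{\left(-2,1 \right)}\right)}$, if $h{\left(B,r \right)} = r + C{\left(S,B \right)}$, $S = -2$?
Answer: $i \sqrt{359} \approx 18.947 i$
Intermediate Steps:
$v = 1$ ($v = 4 - 3 = 1$)
$h{\left(B,r \right)} = B + r$ ($h{\left(B,r \right)} = r + B = B + r$)
$\sqrt{-351 + \left(-7 + v h{\left(-2,1 \right)}\right)} = \sqrt{-351 - \left(7 - \left(-2 + 1\right)\right)} = \sqrt{-351 + \left(-7 + 1 \left(-1\right)\right)} = \sqrt{-351 - 8} = \sqrt{-359} = i \sqrt{359}$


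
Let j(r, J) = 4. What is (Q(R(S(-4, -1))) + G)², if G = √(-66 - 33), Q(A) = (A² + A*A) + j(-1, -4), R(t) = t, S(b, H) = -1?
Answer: -63 + 36*I*√11 ≈ -63.0 + 119.4*I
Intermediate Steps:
Q(A) = 4 + 2*A² (Q(A) = (A² + A*A) + 4 = (A² + A²) + 4 = 2*A² + 4 = 4 + 2*A²)
G = 3*I*√11 (G = √(-99) = 3*I*√11 ≈ 9.9499*I)
(Q(R(S(-4, -1))) + G)² = ((4 + 2*(-1)²) + 3*I*√11)² = ((4 + 2*1) + 3*I*√11)² = ((4 + 2) + 3*I*√11)² = (6 + 3*I*√11)²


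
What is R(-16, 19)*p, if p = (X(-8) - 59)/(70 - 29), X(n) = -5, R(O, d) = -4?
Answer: 256/41 ≈ 6.2439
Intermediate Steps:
p = -64/41 (p = (-5 - 59)/(70 - 29) = -64/41 ≈ -1.5610)
R(-16, 19)*p = -4*(-64/41) = 256/41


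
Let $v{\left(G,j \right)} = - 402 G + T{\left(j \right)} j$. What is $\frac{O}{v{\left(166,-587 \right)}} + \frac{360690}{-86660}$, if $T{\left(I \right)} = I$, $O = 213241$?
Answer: $- \frac{1167622321}{343962206} \approx -3.3946$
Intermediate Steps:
$v{\left(G,j \right)} = j^{2} - 402 G$ ($v{\left(G,j \right)} = - 402 G + j j = - 402 G + j^{2} = j^{2} - 402 G$)
$\frac{O}{v{\left(166,-587 \right)}} + \frac{360690}{-86660} = \frac{213241}{\left(-587\right)^{2} - 66732} + \frac{360690}{-86660} = \frac{213241}{344569 - 66732} + 360690 \left(- \frac{1}{86660}\right) = \frac{213241}{277837} - \frac{36069}{8666} = 213241 \cdot \frac{1}{277837} - \frac{36069}{8666} = \frac{30463}{39691} - \frac{36069}{8666} = - \frac{1167622321}{343962206}$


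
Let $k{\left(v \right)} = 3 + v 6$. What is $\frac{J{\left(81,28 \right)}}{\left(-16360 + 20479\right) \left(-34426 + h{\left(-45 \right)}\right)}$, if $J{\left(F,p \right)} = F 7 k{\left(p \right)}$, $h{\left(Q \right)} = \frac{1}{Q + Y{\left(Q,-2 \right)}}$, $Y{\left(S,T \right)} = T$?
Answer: $- \frac{506331}{740515193} \approx -0.00068375$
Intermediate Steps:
$k{\left(v \right)} = 3 + 6 v$
$h{\left(Q \right)} = \frac{1}{-2 + Q}$ ($h{\left(Q \right)} = \frac{1}{Q - 2} = \frac{1}{-2 + Q}$)
$J{\left(F,p \right)} = 7 F \left(3 + 6 p\right)$ ($J{\left(F,p \right)} = F 7 \left(3 + 6 p\right) = 7 F \left(3 + 6 p\right)$)
$\frac{J{\left(81,28 \right)}}{\left(-16360 + 20479\right) \left(-34426 + h{\left(-45 \right)}\right)} = \frac{21 \cdot 81 \left(1 + 2 \cdot 28\right)}{\left(-16360 + 20479\right) \left(-34426 + \frac{1}{-2 - 45}\right)} = \frac{21 \cdot 81 \left(1 + 56\right)}{4119 \left(-34426 + \frac{1}{-47}\right)} = \frac{21 \cdot 81 \cdot 57}{4119 \left(-34426 - \frac{1}{47}\right)} = \frac{96957}{4119 \left(- \frac{1618023}{47}\right)} = \frac{96957}{- \frac{6664636737}{47}} = 96957 \left(- \frac{47}{6664636737}\right) = - \frac{506331}{740515193}$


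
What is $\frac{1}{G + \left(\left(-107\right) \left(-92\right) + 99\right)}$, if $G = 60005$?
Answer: $\frac{1}{69948} \approx 1.4296 \cdot 10^{-5}$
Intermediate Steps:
$\frac{1}{G + \left(\left(-107\right) \left(-92\right) + 99\right)} = \frac{1}{60005 + \left(\left(-107\right) \left(-92\right) + 99\right)} = \frac{1}{60005 + \left(9844 + 99\right)} = \frac{1}{60005 + 9943} = \frac{1}{69948}$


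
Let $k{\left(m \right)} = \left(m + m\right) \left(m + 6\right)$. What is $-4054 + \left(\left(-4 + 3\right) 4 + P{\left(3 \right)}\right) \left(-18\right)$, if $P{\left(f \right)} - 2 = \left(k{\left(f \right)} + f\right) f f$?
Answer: $-13252$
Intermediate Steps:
$k{\left(m \right)} = 2 m \left(6 + m\right)$
$P{\left(f \right)} = 2 + f^{2} \left(f + 2 f \left(6 + f\right)\right)$ ($P{\left(f \right)} = 2 + \left(2 f \left(6 + f\right) + f\right) f f = 2 + \left(f + 2 f \left(6 + f\right)\right) f^{2} = 2 + f^{2} \left(f + 2 f \left(6 + f\right)\right)$)
$-4054 + \left(\left(-4 + 3\right) 4 + P{\left(3 \right)}\right) \left(-18\right) = -4054 + \left(\left(-4 + 3\right) 4 + \left(2 + 2 \cdot 3^{4} + 13 \cdot 3^{3}\right)\right) \left(-18\right) = -4054 + \left(\left(-1\right) 4 + \left(2 + 2 \cdot 81 + 13 \cdot 27\right)\right) \left(-18\right) = -4054 + \left(-4 + \left(2 + 162 + 351\right)\right) \left(-18\right) = -4054 + \left(-4 + 515\right) \left(-18\right) = -4054 + 511 \left(-18\right) = -4054 - 9198 = -13252$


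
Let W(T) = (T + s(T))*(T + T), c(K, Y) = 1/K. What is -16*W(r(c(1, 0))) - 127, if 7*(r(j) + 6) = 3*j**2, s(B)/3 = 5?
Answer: 76145/49 ≈ 1554.0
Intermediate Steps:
s(B) = 15 (s(B) = 3*5 = 15)
r(j) = -6 + 3*j**2/7 (r(j) = -6 + (3*j**2)/7 = -6 + 3*j**2/7)
W(T) = 2*T*(15 + T) (W(T) = (T + 15)*(T + T) = (15 + T)*(2*T) = 2*T*(15 + T))
-16*W(r(c(1, 0))) - 127 = -32*(-6 + 3*(1/1)**2/7)*(15 + (-6 + 3*(1/1)**2/7)) - 127 = -32*(-6 + (3/7)*1**2)*(15 + (-6 + (3/7)*1**2)) - 127 = -32*(-6 + (3/7)*1)*(15 + (-6 + (3/7)*1)) - 127 = -32*(-6 + 3/7)*(15 + (-6 + 3/7)) - 127 = -32*(-39)*(15 - 39/7)/7 - 127 = -32*(-39)*66/(7*7) - 127 = -16*(-5148/49) - 127 = 82368/49 - 127 = 76145/49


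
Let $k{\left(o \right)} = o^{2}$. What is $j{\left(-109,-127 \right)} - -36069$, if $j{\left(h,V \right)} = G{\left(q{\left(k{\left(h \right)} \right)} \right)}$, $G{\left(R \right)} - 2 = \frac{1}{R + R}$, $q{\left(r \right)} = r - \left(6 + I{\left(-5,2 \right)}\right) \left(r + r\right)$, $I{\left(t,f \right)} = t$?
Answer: $\frac{857119101}{23762} \approx 36071.0$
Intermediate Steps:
$q{\left(r \right)} = - r$ ($q{\left(r \right)} = r - \left(6 - 5\right) \left(r + r\right) = r - 1 \cdot 2 r = r - 2 r = - r$)
$G{\left(R \right)} = 2 + \frac{1}{2 R}$ ($G{\left(R \right)} = 2 + \frac{1}{R + R} = 2 + \frac{1}{2 R}$)
$j{\left(h,V \right)} = 2 - \frac{1}{2 h^{2}}$ ($j{\left(h,V \right)} = 2 + \frac{1}{2 \left(- h^{2}\right)} = 2 + \frac{\left(-1\right) \frac{1}{h^{2}}}{2} = 2 - \frac{1}{2 h^{2}}$)
$j{\left(-109,-127 \right)} - -36069 = \left(2 - \frac{1}{2 \cdot 11881}\right) - -36069 = \left(2 - \frac{1}{23762}\right) + 36069 = \frac{47523}{23762} + 36069 = \frac{857119101}{23762}$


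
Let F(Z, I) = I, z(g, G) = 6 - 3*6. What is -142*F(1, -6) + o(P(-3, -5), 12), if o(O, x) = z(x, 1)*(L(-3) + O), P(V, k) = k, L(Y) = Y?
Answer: 948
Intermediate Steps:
z(g, G) = -12 (z(g, G) = 6 - 18 = -12)
o(O, x) = 36 - 12*O (o(O, x) = -12*(-3 + O) = 36 - 12*O)
-142*F(1, -6) + o(P(-3, -5), 12) = -142*(-6) + (36 - 12*(-5)) = 852 + (36 + 60) = 852 + 96 = 948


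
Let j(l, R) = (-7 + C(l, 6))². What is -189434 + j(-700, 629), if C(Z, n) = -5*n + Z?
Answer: 353735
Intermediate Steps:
C(Z, n) = Z - 5*n
j(l, R) = (-37 + l)² (j(l, R) = (-7 + (l - 5*6))² = (-7 + (l - 30))² = (-7 + (-30 + l))² = (-37 + l)²)
-189434 + j(-700, 629) = -189434 + (-37 - 700)² = -189434 + (-737)² = -189434 + 543169 = 353735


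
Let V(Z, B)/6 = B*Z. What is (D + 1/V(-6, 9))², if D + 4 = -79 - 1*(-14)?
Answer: 499835449/104976 ≈ 4761.4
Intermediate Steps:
V(Z, B) = 6*B*Z (V(Z, B) = 6*(B*Z) = 6*B*Z)
D = -69 (D = -4 + (-79 - 1*(-14)) = -4 + (-79 + 14) = -4 - 65 = -69)
(D + 1/V(-6, 9))² = (-69 + 1/(6*9*(-6)))² = (-69 + 1/(-324))² = (-69 - 1/324)² = (-22357/324)² = 499835449/104976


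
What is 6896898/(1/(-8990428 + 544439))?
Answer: -58251124642122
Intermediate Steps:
6896898/(1/(-8990428 + 544439)) = 6896898/(1/(-8445989)) = 6896898/(-1/8445989) = 6896898*(-8445989) = -58251124642122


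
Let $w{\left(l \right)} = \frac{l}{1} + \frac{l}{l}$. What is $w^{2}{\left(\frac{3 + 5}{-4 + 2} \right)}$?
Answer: $9$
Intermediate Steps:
$w{\left(l \right)} = 1 + l$ ($w{\left(l \right)} = l 1 + 1 = l + 1 = 1 + l$)
$w^{2}{\left(\frac{3 + 5}{-4 + 2} \right)} = \left(1 + \frac{3 + 5}{-4 + 2}\right)^{2} = \left(1 + \frac{8}{-2}\right)^{2} = \left(1 + 8 \left(- \frac{1}{2}\right)\right)^{2} = \left(1 - 4\right)^{2} = \left(-3\right)^{2} = 9$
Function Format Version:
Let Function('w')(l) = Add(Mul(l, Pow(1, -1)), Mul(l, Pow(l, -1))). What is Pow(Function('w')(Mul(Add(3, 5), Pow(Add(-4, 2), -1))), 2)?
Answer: 9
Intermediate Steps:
Function('w')(l) = Add(1, l) (Function('w')(l) = Add(Mul(l, 1), 1) = Add(l, 1) = Add(1, l))
Pow(Function('w')(Mul(Add(3, 5), Pow(Add(-4, 2), -1))), 2) = Pow(Add(1, Mul(Add(3, 5), Pow(Add(-4, 2), -1))), 2) = Pow(Add(1, Mul(8, Pow(-2, -1))), 2) = Pow(Add(1, Mul(8, Rational(-1, 2))), 2) = Pow(Add(1, -4), 2) = Pow(-3, 2) = 9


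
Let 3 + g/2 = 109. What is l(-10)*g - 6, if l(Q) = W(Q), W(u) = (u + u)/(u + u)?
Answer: 206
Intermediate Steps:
W(u) = 1 (W(u) = (2*u)/((2*u)) = (2*u)*(1/(2*u)) = 1)
l(Q) = 1
g = 212 (g = -6 + 2*109 = -6 + 218 = 212)
l(-10)*g - 6 = 1*212 - 6 = 212 - 6 = 206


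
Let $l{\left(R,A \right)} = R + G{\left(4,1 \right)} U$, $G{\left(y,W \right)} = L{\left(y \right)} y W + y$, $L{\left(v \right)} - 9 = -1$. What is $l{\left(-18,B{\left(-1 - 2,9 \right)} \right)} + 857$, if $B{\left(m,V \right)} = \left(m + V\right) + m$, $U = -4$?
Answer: $695$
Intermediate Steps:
$L{\left(v \right)} = 8$ ($L{\left(v \right)} = 9 - 1 = 8$)
$B{\left(m,V \right)} = V + 2 m$ ($B{\left(m,V \right)} = \left(V + m\right) + m = V + 2 m$)
$G{\left(y,W \right)} = y + 8 W y$ ($G{\left(y,W \right)} = 8 y W + y = 8 W y + y = y + 8 W y$)
$l{\left(R,A \right)} = -144 + R$ ($l{\left(R,A \right)} = R + 4 \left(1 + 8 \cdot 1\right) \left(-4\right) = R + 4 \left(1 + 8\right) \left(-4\right) = R + 4 \cdot 9 \left(-4\right) = R + 36 \left(-4\right) = R - 144 = -144 + R$)
$l{\left(-18,B{\left(-1 - 2,9 \right)} \right)} + 857 = \left(-144 - 18\right) + 857 = -162 + 857 = 695$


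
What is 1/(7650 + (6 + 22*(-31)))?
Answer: 1/6974 ≈ 0.00014339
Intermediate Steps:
1/(7650 + (6 + 22*(-31))) = 1/(7650 + (6 - 682)) = 1/(7650 - 676) = 1/6974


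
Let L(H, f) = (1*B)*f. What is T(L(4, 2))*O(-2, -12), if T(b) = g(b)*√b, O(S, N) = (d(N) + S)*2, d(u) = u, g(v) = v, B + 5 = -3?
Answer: 1792*I ≈ 1792.0*I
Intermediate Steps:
B = -8 (B = -5 - 3 = -8)
O(S, N) = 2*N + 2*S (O(S, N) = (N + S)*2 = 2*N + 2*S)
L(H, f) = -8*f (L(H, f) = (1*(-8))*f = -8*f)
T(b) = b^(3/2) (T(b) = b*√b = b^(3/2))
T(L(4, 2))*O(-2, -12) = (-8*2)^(3/2)*(2*(-12) + 2*(-2)) = (-16)^(3/2)*(-24 - 4) = -64*I*(-28) = 1792*I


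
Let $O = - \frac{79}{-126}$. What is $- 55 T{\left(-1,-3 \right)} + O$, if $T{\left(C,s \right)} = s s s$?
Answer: $\frac{187189}{126} \approx 1485.6$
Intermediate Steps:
$T{\left(C,s \right)} = s^{3}$ ($T{\left(C,s \right)} = s^{2} s = s^{3}$)
$O = \frac{79}{126}$ ($O = \left(-79\right) \left(- \frac{1}{126}\right) = \frac{79}{126} \approx 0.62698$)
$- 55 T{\left(-1,-3 \right)} + O = - 55 \left(-3\right)^{3} + \frac{79}{126} = \left(-55\right) \left(-27\right) + \frac{79}{126} = 1485 + \frac{79}{126} = \frac{187189}{126}$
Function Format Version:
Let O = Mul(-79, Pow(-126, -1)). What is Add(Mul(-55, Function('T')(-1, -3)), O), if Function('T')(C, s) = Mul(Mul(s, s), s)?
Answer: Rational(187189, 126) ≈ 1485.6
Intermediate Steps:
Function('T')(C, s) = Pow(s, 3) (Function('T')(C, s) = Mul(Pow(s, 2), s) = Pow(s, 3))
O = Rational(79, 126) (O = Mul(-79, Rational(-1, 126)) = Rational(79, 126) ≈ 0.62698)
Add(Mul(-55, Function('T')(-1, -3)), O) = Add(Mul(-55, Pow(-3, 3)), Rational(79, 126)) = Add(Mul(-55, -27), Rational(79, 126)) = Add(1485, Rational(79, 126)) = Rational(187189, 126)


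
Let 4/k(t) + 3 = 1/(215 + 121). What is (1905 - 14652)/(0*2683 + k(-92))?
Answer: 611249/64 ≈ 9550.8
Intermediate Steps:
k(t) = -1344/1007 (k(t) = 4/(-3 + 1/(215 + 121)) = 4/(-3 + 1/336) = 4/(-1007/336) = 4*(-336/1007) = -1344/1007)
(1905 - 14652)/(0*2683 + k(-92)) = (1905 - 14652)/(0*2683 - 1344/1007) = -12747/(0 - 1344/1007) = -12747/(-1344/1007) = -12747*(-1007/1344) = 611249/64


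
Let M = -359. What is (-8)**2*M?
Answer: -22976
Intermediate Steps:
(-8)**2*M = (-8)**2*(-359) = 64*(-359) = -22976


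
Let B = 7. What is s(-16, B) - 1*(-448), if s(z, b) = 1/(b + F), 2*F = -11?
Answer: 1346/3 ≈ 448.67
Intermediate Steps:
F = -11/2 (F = (1/2)*(-11) = -11/2 ≈ -5.5000)
s(z, b) = 1/(-11/2 + b) (s(z, b) = 1/(b - 11/2) = 1/(-11/2 + b))
s(-16, B) - 1*(-448) = 2/(-11 + 2*7) - 1*(-448) = 2/(-11 + 14) + 448 = 2/3 + 448 = 1346/3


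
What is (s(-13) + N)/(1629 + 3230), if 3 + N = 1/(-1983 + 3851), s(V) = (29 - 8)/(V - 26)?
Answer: -85915/117995956 ≈ -0.00072812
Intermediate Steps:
s(V) = 21/(-26 + V)
N = -5603/1868 (N = -3 + 1/(-1983 + 3851) = -3 + 1/1868 = -5603/1868 ≈ -2.9995)
(s(-13) + N)/(1629 + 3230) = (21/(-26 - 13) - 5603/1868)/(1629 + 3230) = (21/(-39) - 5603/1868)/4859 = (21*(-1/39) - 5603/1868)*(1/4859) = (-7/13 - 5603/1868)*(1/4859) = -85915/24284*1/4859 = -85915/117995956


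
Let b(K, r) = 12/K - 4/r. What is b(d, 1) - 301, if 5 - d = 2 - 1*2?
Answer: -1513/5 ≈ -302.60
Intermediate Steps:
d = 5 (d = 5 - (2 - 1*2) = 5 - (2 - 2) = 5 - 1*0 = 5 + 0 = 5)
b(K, r) = -4/r + 12/K
b(d, 1) - 301 = (-4/1 + 12/5) - 301 = (-4*1 + 12*(⅕)) - 301 = (-4 + 12/5) - 301 = -8/5 - 301 = -1513/5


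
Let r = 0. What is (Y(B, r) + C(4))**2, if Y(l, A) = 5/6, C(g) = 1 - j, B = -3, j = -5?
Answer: 1681/36 ≈ 46.694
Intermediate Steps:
C(g) = 6 (C(g) = 1 - 1*(-5) = 1 + 5 = 6)
Y(l, A) = 5/6 (Y(l, A) = 5*(1/6) = 5/6)
(Y(B, r) + C(4))**2 = (5/6 + 6)**2 = (41/6)**2 = 1681/36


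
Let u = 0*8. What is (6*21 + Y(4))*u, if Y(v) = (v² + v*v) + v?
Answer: 0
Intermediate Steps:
u = 0
Y(v) = v + 2*v² (Y(v) = (v² + v²) + v = 2*v² + v = v + 2*v²)
(6*21 + Y(4))*u = (6*21 + 4*(1 + 2*4))*0 = (126 + 4*(1 + 8))*0 = (126 + 4*9)*0 = (126 + 36)*0 = 162*0 = 0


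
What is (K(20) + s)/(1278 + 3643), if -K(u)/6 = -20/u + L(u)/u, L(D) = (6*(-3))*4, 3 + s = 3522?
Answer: 17733/24605 ≈ 0.72071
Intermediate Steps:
s = 3519 (s = -3 + 3522 = 3519)
L(D) = -72 (L(D) = -18*4 = -72)
K(u) = 552/u (K(u) = -6*(-20/u - 72/u) = -(-552)/u = 552/u)
(K(20) + s)/(1278 + 3643) = (552/20 + 3519)/(1278 + 3643) = (552*(1/20) + 3519)/4921 = (138/5 + 3519)*(1/4921) = (17733/5)*(1/4921) = 17733/24605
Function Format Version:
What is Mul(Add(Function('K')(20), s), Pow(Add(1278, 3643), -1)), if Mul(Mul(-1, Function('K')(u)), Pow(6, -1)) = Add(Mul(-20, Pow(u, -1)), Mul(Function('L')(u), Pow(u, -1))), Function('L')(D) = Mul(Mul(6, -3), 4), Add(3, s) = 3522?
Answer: Rational(17733, 24605) ≈ 0.72071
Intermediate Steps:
s = 3519 (s = Add(-3, 3522) = 3519)
Function('L')(D) = -72 (Function('L')(D) = Mul(-18, 4) = -72)
Function('K')(u) = Mul(552, Pow(u, -1)) (Function('K')(u) = Mul(-6, Add(Mul(-20, Pow(u, -1)), Mul(-72, Pow(u, -1)))) = Mul(-6, Mul(-92, Pow(u, -1))) = Mul(552, Pow(u, -1)))
Mul(Add(Function('K')(20), s), Pow(Add(1278, 3643), -1)) = Mul(Add(Mul(552, Pow(20, -1)), 3519), Pow(Add(1278, 3643), -1)) = Mul(Add(Mul(552, Rational(1, 20)), 3519), Pow(4921, -1)) = Mul(Add(Rational(138, 5), 3519), Rational(1, 4921)) = Mul(Rational(17733, 5), Rational(1, 4921)) = Rational(17733, 24605)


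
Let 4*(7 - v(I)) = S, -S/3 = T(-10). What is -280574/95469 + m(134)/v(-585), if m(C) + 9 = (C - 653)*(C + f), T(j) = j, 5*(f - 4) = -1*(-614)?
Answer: 129229445228/477345 ≈ 2.7073e+5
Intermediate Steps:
f = 634/5 (f = 4 + (-1*(-614))/5 = 4 + (⅕)*614 = 4 + 614/5 = 634/5 ≈ 126.80)
S = 30 (S = -3*(-10) = 30)
v(I) = -½ (v(I) = 7 - ¼*30 = 7 - 15/2 = -½)
m(C) = -9 + (-653 + C)*(634/5 + C) (m(C) = -9 + (C - 653)*(C + 634/5) = -9 + (-653 + C)*(634/5 + C))
-280574/95469 + m(134)/v(-585) = -280574/95469 + (-414047/5 + 134² - 2631/5*134)/(-½) = -280574*1/95469 + (-414047/5 + 17956 - 352554/5)*(-2) = -280574/95469 - 676821/5*(-2) = -280574/95469 + 1353642/5 = 129229445228/477345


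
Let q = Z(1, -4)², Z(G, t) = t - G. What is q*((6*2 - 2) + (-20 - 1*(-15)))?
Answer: 125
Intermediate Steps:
q = 25 (q = (-4 - 1*1)² = (-4 - 1)² = (-5)² = 25)
q*((6*2 - 2) + (-20 - 1*(-15))) = 25*((6*2 - 2) + (-20 - 1*(-15))) = 25*((12 - 2) + (-20 + 15)) = 25*(10 - 5) = 25*5 = 125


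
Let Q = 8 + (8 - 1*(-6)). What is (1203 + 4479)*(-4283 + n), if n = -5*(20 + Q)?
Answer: -25529226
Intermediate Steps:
Q = 22 (Q = 8 + (8 + 6) = 8 + 14 = 22)
n = -210 (n = -5*(20 + 22) = -5*42 = -210)
(1203 + 4479)*(-4283 + n) = (1203 + 4479)*(-4283 - 210) = 5682*(-4493) = -25529226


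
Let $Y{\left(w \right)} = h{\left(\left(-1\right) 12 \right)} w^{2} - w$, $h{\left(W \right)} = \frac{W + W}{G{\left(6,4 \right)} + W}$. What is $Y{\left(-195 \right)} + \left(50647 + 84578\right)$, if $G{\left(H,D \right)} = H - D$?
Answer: $226680$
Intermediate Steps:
$h{\left(W \right)} = \frac{2 W}{2 + W}$ ($h{\left(W \right)} = \frac{W + W}{\left(6 - 4\right) + W} = \frac{2 W}{\left(6 - 4\right) + W} = \frac{2 W}{2 + W}$)
$Y{\left(w \right)} = - w + \frac{12 w^{2}}{5}$ ($Y{\left(w \right)} = \frac{2 \left(\left(-1\right) 12\right)}{2 - 12} w^{2} - w = 2 \left(-12\right) \frac{1}{2 - 12} w^{2} - w = 2 \left(-12\right) \frac{1}{-10} w^{2} - w = 2 \left(-12\right) \left(- \frac{1}{10}\right) w^{2} - w = \frac{12 w^{2}}{5} - w = - w + \frac{12 w^{2}}{5}$)
$Y{\left(-195 \right)} + \left(50647 + 84578\right) = \frac{1}{5} \left(-195\right) \left(-5 + 12 \left(-195\right)\right) + \left(50647 + 84578\right) = \frac{1}{5} \left(-195\right) \left(-5 - 2340\right) + 135225 = \frac{1}{5} \left(-195\right) \left(-2345\right) + 135225 = 91455 + 135225 = 226680$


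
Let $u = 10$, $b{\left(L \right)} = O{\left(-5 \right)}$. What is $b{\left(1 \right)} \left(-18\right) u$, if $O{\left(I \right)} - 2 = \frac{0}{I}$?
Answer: $-360$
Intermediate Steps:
$O{\left(I \right)} = 2$ ($O{\left(I \right)} = 2 + \frac{0}{I} = 2 + 0 = 2$)
$b{\left(L \right)} = 2$
$b{\left(1 \right)} \left(-18\right) u = 2 \left(-18\right) 10 = \left(-36\right) 10 = -360$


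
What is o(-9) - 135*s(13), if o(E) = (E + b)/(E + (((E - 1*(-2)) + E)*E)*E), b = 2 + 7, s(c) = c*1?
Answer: -1755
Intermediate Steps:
s(c) = c
b = 9
o(E) = (9 + E)/(E + E²*(2 + 2*E)) (o(E) = (E + 9)/(E + (((E - 1*(-2)) + E)*E)*E) = (9 + E)/(E + (((E + 2) + E)*E)*E) = (9 + E)/(E + (((2 + E) + E)*E)*E) = (9 + E)/(E + ((2 + 2*E)*E)*E) = (9 + E)/(E + (E*(2 + 2*E))*E) = (9 + E)/(E + E²*(2 + 2*E)))
o(-9) - 135*s(13) = (9 - 9)/((-9)*(1 + 2*(-9) + 2*(-9)²)) - 135*13 = -⅑*0/(1 - 18 + 2*81) - 1755 = -⅑*0/(1 - 18 + 162) - 1755 = -⅑*0/145 - 1755 = -⅑*1/145*0 - 1755 = 0 - 1755 = -1755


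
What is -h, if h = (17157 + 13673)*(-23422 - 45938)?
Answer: 2138368800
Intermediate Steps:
h = -2138368800 (h = 30830*(-69360) = -2138368800)
-h = -1*(-2138368800) = 2138368800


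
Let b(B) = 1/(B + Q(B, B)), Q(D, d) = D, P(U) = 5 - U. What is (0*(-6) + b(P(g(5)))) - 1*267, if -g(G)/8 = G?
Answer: -24029/90 ≈ -266.99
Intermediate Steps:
g(G) = -8*G
b(B) = 1/(2*B) (b(B) = 1/(B + B) = 1/(2*B))
(0*(-6) + b(P(g(5)))) - 1*267 = (0*(-6) + 1/(2*(5 - (-8)*5))) - 1*267 = (0 + 1/(2*(5 - 1*(-40)))) - 267 = (0 + 1/(2*(5 + 40))) - 267 = (0 + (½)/45) - 267 = (0 + (½)*(1/45)) - 267 = (0 + 1/90) - 267 = 1/90 - 267 = -24029/90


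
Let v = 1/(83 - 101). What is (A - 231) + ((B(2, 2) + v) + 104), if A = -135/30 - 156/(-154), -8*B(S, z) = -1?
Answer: -723035/5544 ≈ -130.42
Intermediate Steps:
B(S, z) = ⅛ (B(S, z) = -⅛*(-1) = ⅛)
v = -1/18 (v = 1/(-18) = -1/18 ≈ -0.055556)
A = -537/154 (A = -135*1/30 - 156*(-1/154) = -9/2 + 78/77 = -537/154 ≈ -3.4870)
(A - 231) + ((B(2, 2) + v) + 104) = (-537/154 - 231) + ((⅛ - 1/18) + 104) = -36111/154 + (5/72 + 104) = -36111/154 + 7493/72 = -723035/5544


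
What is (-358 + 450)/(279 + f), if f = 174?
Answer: 92/453 ≈ 0.20309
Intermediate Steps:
(-358 + 450)/(279 + f) = (-358 + 450)/(279 + 174) = 92/453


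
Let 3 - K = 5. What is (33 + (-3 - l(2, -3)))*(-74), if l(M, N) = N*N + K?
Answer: -1702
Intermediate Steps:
K = -2 (K = 3 - 1*5 = 3 - 5 = -2)
l(M, N) = -2 + N² (l(M, N) = N*N - 2 = N² - 2 = -2 + N²)
(33 + (-3 - l(2, -3)))*(-74) = (33 + (-3 - (-2 + (-3)²)))*(-74) = (33 + (-3 - (-2 + 9)))*(-74) = (33 + (-3 - 1*7))*(-74) = (33 + (-3 - 7))*(-74) = (33 - 10)*(-74) = 23*(-74) = -1702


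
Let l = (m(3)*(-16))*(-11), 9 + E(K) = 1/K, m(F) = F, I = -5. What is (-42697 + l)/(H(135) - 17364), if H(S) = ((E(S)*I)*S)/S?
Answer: 1138563/467614 ≈ 2.4348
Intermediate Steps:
E(K) = -9 + 1/K
l = 528 (l = (3*(-16))*(-11) = -48*(-11) = 528)
H(S) = 45 - 5/S (H(S) = (((-9 + 1/S)*(-5))*S)/S = ((45 - 5/S)*S)/S = (S*(45 - 5/S))/S = 45 - 5/S)
(-42697 + l)/(H(135) - 17364) = (-42697 + 528)/((45 - 5/135) - 17364) = -42169/((45 - 5*1/135) - 17364) = -42169/((45 - 1/27) - 17364) = -42169/(1214/27 - 17364) = -42169/(-467614/27) = -42169*(-27/467614) = 1138563/467614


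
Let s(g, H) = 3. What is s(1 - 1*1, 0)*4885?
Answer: 14655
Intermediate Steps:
s(1 - 1*1, 0)*4885 = 3*4885 = 14655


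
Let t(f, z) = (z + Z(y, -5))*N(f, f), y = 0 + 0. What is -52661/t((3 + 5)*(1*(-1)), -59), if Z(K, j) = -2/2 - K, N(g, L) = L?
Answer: -52661/480 ≈ -109.71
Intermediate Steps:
y = 0
Z(K, j) = -1 - K (Z(K, j) = -2*½ - K = -1 - K)
t(f, z) = f*(-1 + z) (t(f, z) = (z + (-1 - 1*0))*f = (z + (-1 + 0))*f = (z - 1)*f = (-1 + z)*f = f*(-1 + z))
-52661/t((3 + 5)*(1*(-1)), -59) = -52661*(-1/((-1 - 59)*(3 + 5))) = -52661/((8*(-1))*(-60)) = -52661/((-8*(-60))) = -52661/480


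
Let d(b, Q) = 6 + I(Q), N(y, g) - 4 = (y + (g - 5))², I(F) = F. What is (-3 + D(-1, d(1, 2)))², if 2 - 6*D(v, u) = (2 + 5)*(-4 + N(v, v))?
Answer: 128881/36 ≈ 3580.0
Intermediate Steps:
N(y, g) = 4 + (-5 + g + y)² (N(y, g) = 4 + (y + (g - 5))² = 4 + (y + (-5 + g))² = 4 + (-5 + g + y)²)
d(b, Q) = 6 + Q
D(v, u) = ⅓ - 7*(-5 + 2*v)²/6 (D(v, u) = ⅓ - (2 + 5)*(-4 + (4 + (-5 + v + v)²))/6 = ⅓ - 7*(-4 + (4 + (-5 + 2*v)²))/6 = ⅓ - 7*(-5 + 2*v)²/6)
(-3 + D(-1, d(1, 2)))² = (-3 + (⅓ - 7*(-5 + 2*(-1))²/6))² = (-3 + (⅓ - 7*(-5 - 2)²/6))² = (-3 + (⅓ - 7/6*(-7)²))² = (-3 + (⅓ - 7/6*49))² = (-3 + (⅓ - 343/6))² = (-3 - 341/6)² = (-359/6)² = 128881/36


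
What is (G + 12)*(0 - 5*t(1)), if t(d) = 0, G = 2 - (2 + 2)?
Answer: 0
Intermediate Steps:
G = -2 (G = 2 - 1*4 = 2 - 4 = -2)
(G + 12)*(0 - 5*t(1)) = (-2 + 12)*(0 - 5*0) = 10*(0 + 0) = 10*0 = 0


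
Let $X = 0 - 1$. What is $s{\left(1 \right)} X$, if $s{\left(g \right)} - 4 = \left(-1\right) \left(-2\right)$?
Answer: $-6$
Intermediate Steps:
$X = -1$ ($X = 0 - 1 = -1$)
$s{\left(g \right)} = 6$ ($s{\left(g \right)} = 4 - -2 = 4 + 2 = 6$)
$s{\left(1 \right)} X = 6 \left(-1\right) = -6$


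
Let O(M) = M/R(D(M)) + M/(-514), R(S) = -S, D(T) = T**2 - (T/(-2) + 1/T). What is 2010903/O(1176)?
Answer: -280291266127661891/319024442492 ≈ -8.7859e+5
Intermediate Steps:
D(T) = T**2 + T/2 - 1/T (D(T) = T**2 - (T*(-1/2) + 1/T) = T**2 - (-T/2 + 1/T) = T**2 - (1/T - T/2) = T**2 + (T/2 - 1/T) = T**2 + T/2 - 1/T)
O(M) = -M/514 + M/(1/M - M**2 - M/2) (O(M) = M/((-(M**2 + M/2 - 1/M))) + M/(-514) = M/(1/M - M**2 - M/2) + M*(-1/514) = M/(1/M - M**2 - M/2) - M/514 = -M/514 + M/(1/M - M**2 - M/2))
2010903/O(1176) = 2010903/(((1/514)*1176*(2 - 1028*1176 - 1*1176**2*(1 + 2*1176))/(-2 + 1176**2*(1 + 2*1176)))) = 2010903/(((1/514)*1176*(2 - 1208928 - 1*1382976*(1 + 2352))/(-2 + 1382976*(1 + 2352)))) = 2010903/(((1/514)*1176*(2 - 1208928 - 1*1382976*2353)/(-2 + 1382976*2353))) = 2010903/(((1/514)*1176*(2 - 1208928 - 3254142528)/(-2 + 3254142528))) = 2010903/(((1/514)*1176*(-3255351454)/3254142526)) = 2010903/(((1/514)*1176*(1/3254142526)*(-3255351454))) = 2010903/(-957073327476/418157314591) = 2010903*(-418157314591/957073327476) = -280291266127661891/319024442492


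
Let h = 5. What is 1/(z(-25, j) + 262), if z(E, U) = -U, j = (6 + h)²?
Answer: 1/141 ≈ 0.0070922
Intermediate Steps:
j = 121 (j = (6 + 5)² = 11² = 121)
1/(z(-25, j) + 262) = 1/(-1*121 + 262) = 1/(-121 + 262) = 1/141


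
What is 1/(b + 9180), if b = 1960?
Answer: 1/11140 ≈ 8.9767e-5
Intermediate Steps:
1/(b + 9180) = 1/(1960 + 9180) = 1/11140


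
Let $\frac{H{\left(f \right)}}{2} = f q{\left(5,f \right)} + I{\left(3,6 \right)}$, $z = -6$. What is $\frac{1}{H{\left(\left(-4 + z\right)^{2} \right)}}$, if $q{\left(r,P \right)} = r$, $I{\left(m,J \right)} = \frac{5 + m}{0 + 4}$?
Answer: $\frac{1}{1004} \approx 0.00099602$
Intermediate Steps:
$I{\left(m,J \right)} = \frac{5}{4} + \frac{m}{4}$ ($I{\left(m,J \right)} = \frac{5 + m}{4} = \left(5 + m\right) \frac{1}{4} = \frac{5}{4} + \frac{m}{4}$)
$H{\left(f \right)} = 4 + 10 f$ ($H{\left(f \right)} = 2 \left(f 5 + \left(\frac{5}{4} + \frac{1}{4} \cdot 3\right)\right) = 2 \left(5 f + \left(\frac{5}{4} + \frac{3}{4}\right)\right) = 2 \left(5 f + 2\right) = 2 \left(2 + 5 f\right) = 4 + 10 f$)
$\frac{1}{H{\left(\left(-4 + z\right)^{2} \right)}} = \frac{1}{4 + 10 \left(-4 - 6\right)^{2}} = \frac{1}{4 + 10 \left(-10\right)^{2}} = \frac{1}{4 + 10 \cdot 100} = \frac{1}{4 + 1000} = \frac{1}{1004}$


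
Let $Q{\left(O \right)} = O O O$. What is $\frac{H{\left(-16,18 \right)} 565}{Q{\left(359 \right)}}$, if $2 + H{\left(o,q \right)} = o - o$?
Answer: $- \frac{1130}{46268279} \approx -2.4423 \cdot 10^{-5}$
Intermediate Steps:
$H{\left(o,q \right)} = -2$ ($H{\left(o,q \right)} = -2 + \left(o - o\right) = -2 + 0 = -2$)
$Q{\left(O \right)} = O^{3}$ ($Q{\left(O \right)} = O^{2} O = O^{3}$)
$\frac{H{\left(-16,18 \right)} 565}{Q{\left(359 \right)}} = \frac{\left(-2\right) 565}{359^{3}} = - \frac{1130}{46268279}$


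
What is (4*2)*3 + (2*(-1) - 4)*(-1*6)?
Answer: 60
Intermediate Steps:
(4*2)*3 + (2*(-1) - 4)*(-1*6) = 8*3 + (-2 - 4)*(-6) = 24 - 6*(-6) = 24 + 36 = 60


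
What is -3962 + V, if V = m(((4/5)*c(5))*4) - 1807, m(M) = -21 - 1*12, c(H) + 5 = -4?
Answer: -5802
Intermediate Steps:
c(H) = -9 (c(H) = -5 - 4 = -9)
m(M) = -33 (m(M) = -21 - 12 = -33)
V = -1840 (V = -33 - 1807 = -1840)
-3962 + V = -3962 - 1840 = -5802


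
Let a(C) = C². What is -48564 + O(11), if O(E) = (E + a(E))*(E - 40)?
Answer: -52392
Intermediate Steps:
O(E) = (-40 + E)*(E + E²) (O(E) = (E + E²)*(E - 40) = (E + E²)*(-40 + E) = (-40 + E)*(E + E²))
-48564 + O(11) = -48564 + 11*(-40 + 11² - 39*11) = -48564 + 11*(-40 + 121 - 429) = -48564 + 11*(-348) = -48564 - 3828 = -52392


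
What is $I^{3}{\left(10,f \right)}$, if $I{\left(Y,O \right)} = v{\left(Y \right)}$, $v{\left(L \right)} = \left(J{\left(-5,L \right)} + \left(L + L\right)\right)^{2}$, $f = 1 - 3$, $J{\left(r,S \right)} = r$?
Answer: $11390625$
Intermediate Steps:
$f = -2$
$v{\left(L \right)} = \left(-5 + 2 L\right)^{2}$ ($v{\left(L \right)} = \left(-5 + \left(L + L\right)\right)^{2} = \left(-5 + 2 L\right)^{2}$)
$I{\left(Y,O \right)} = \left(-5 + 2 Y\right)^{2}$
$I^{3}{\left(10,f \right)} = \left(\left(-5 + 2 \cdot 10\right)^{2}\right)^{3} = \left(\left(-5 + 20\right)^{2}\right)^{3} = \left(15^{2}\right)^{3} = 225^{3} = 11390625$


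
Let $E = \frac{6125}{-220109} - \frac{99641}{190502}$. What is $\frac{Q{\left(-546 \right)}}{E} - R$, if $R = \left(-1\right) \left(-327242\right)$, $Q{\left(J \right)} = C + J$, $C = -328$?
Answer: $- \frac{7522218751249266}{23098705619} \approx -3.2566 \cdot 10^{5}$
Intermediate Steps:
$Q{\left(J \right)} = -328 + J$
$E = - \frac{23098705619}{41931204718}$ ($E = 6125 \left(- \frac{1}{220109}\right) - \frac{99641}{190502} = - \frac{6125}{220109} - \frac{99641}{190502} = - \frac{23098705619}{41931204718} \approx -0.55087$)
$R = 327242$
$\frac{Q{\left(-546 \right)}}{E} - R = \frac{-328 - 546}{- \frac{23098705619}{41931204718}} - 327242 = \left(-874\right) \left(- \frac{41931204718}{23098705619}\right) - 327242 = \frac{36647872923532}{23098705619} - 327242 = - \frac{7522218751249266}{23098705619}$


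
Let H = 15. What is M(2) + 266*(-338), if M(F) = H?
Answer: -89893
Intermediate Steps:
M(F) = 15
M(2) + 266*(-338) = 15 + 266*(-338) = 15 - 89908 = -89893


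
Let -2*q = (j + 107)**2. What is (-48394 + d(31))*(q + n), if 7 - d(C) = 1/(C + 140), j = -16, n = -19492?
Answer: 65179837195/57 ≈ 1.1435e+9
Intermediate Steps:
q = -8281/2 (q = -(-16 + 107)**2/2 = -1/2*91**2 = -1/2*8281 = -8281/2 ≈ -4140.5)
d(C) = 7 - 1/(140 + C) (d(C) = 7 - 1/(C + 140) = 7 - 1/(140 + C))
(-48394 + d(31))*(q + n) = (-48394 + (979 + 7*31)/(140 + 31))*(-8281/2 - 19492) = (-48394 + (979 + 217)/171)*(-47265/2) = (-48394 + (1/171)*1196)*(-47265/2) = (-48394 + 1196/171)*(-47265/2) = -8274178/171*(-47265/2) = 65179837195/57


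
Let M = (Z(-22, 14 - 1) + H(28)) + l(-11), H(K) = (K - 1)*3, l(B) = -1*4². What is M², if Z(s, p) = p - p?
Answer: 4225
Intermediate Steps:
l(B) = -16 (l(B) = -1*16 = -16)
H(K) = -3 + 3*K (H(K) = (-1 + K)*3 = -3 + 3*K)
Z(s, p) = 0
M = 65 (M = (0 + (-3 + 3*28)) - 16 = (0 + (-3 + 84)) - 16 = (0 + 81) - 16 = 81 - 16 = 65)
M² = 65² = 4225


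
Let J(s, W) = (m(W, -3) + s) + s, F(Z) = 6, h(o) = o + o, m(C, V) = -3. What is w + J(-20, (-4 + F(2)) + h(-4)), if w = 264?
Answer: 221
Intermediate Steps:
h(o) = 2*o
J(s, W) = -3 + 2*s (J(s, W) = (-3 + s) + s = -3 + 2*s)
w + J(-20, (-4 + F(2)) + h(-4)) = 264 + (-3 + 2*(-20)) = 264 + (-3 - 40) = 264 - 43 = 221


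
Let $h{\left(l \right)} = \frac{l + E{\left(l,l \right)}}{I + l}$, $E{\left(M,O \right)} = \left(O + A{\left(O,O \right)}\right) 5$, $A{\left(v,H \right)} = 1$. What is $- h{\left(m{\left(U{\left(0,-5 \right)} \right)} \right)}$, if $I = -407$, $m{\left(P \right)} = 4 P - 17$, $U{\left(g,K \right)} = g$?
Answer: $- \frac{97}{424} \approx -0.22877$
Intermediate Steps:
$m{\left(P \right)} = -17 + 4 P$
$E{\left(M,O \right)} = 5 + 5 O$ ($E{\left(M,O \right)} = \left(O + 1\right) 5 = \left(1 + O\right) 5 = 5 + 5 O$)
$h{\left(l \right)} = \frac{5 + 6 l}{-407 + l}$ ($h{\left(l \right)} = \frac{l + \left(5 + 5 l\right)}{-407 + l} = \frac{5 + 6 l}{-407 + l}$)
$- h{\left(m{\left(U{\left(0,-5 \right)} \right)} \right)} = - \frac{5 + 6 \left(-17 + 4 \cdot 0\right)}{-407 + \left(-17 + 4 \cdot 0\right)} = - \frac{5 + 6 \left(-17 + 0\right)}{-407 + \left(-17 + 0\right)} = - \frac{5 + 6 \left(-17\right)}{-407 - 17} = - \frac{5 - 102}{-424} = - \frac{\left(-1\right) \left(-97\right)}{424} = \left(-1\right) \frac{97}{424} = - \frac{97}{424}$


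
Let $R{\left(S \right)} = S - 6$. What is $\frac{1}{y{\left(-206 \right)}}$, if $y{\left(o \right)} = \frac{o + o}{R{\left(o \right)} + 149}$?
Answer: $\frac{63}{412} \approx 0.15291$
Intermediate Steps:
$R{\left(S \right)} = -6 + S$
$y{\left(o \right)} = \frac{2 o}{143 + o}$ ($y{\left(o \right)} = \frac{o + o}{\left(-6 + o\right) + 149} = \frac{2 o}{143 + o}$)
$\frac{1}{y{\left(-206 \right)}} = \frac{1}{2 \left(-206\right) \frac{1}{143 - 206}} = \frac{1}{2 \left(-206\right) \frac{1}{-63}} = \frac{1}{2 \left(-206\right) \left(- \frac{1}{63}\right)} = \frac{1}{\frac{412}{63}} = \frac{63}{412}$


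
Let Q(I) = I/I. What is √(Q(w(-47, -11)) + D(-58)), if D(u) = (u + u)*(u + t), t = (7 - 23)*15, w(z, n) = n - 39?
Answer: 3*√3841 ≈ 185.93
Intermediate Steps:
w(z, n) = -39 + n
t = -240 (t = -16*15 = -240)
Q(I) = 1
D(u) = 2*u*(-240 + u) (D(u) = (u + u)*(u - 240) = (2*u)*(-240 + u) = 2*u*(-240 + u))
√(Q(w(-47, -11)) + D(-58)) = √(1 + 2*(-58)*(-240 - 58)) = √(1 + 2*(-58)*(-298)) = √(1 + 34568) = √34569 = 3*√3841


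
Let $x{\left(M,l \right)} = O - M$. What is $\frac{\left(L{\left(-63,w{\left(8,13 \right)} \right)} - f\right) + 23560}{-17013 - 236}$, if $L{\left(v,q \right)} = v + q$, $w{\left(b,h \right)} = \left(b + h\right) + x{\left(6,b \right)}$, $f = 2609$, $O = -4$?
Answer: $- \frac{20899}{17249} \approx -1.2116$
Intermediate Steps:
$x{\left(M,l \right)} = -4 - M$
$w{\left(b,h \right)} = -10 + b + h$ ($w{\left(b,h \right)} = \left(b + h\right) - 10 = -10 + b + h$)
$L{\left(v,q \right)} = q + v$
$\frac{\left(L{\left(-63,w{\left(8,13 \right)} \right)} - f\right) + 23560}{-17013 - 236} = \frac{\left(\left(\left(-10 + 8 + 13\right) - 63\right) - 2609\right) + 23560}{-17013 - 236} = \frac{\left(\left(11 - 63\right) - 2609\right) + 23560}{-17249} = \left(\left(-52 - 2609\right) + 23560\right) \left(- \frac{1}{17249}\right) = \left(-2661 + 23560\right) \left(- \frac{1}{17249}\right) = 20899 \left(- \frac{1}{17249}\right) = - \frac{20899}{17249}$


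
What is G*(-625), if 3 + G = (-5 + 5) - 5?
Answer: 5000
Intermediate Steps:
G = -8 (G = -3 + ((-5 + 5) - 5) = -3 + (0 - 5) = -3 - 5 = -8)
G*(-625) = -8*(-625) = 5000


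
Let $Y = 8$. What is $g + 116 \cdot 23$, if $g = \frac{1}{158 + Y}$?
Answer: $\frac{442889}{166} \approx 2668.0$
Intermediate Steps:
$g = \frac{1}{166}$ ($g = \frac{1}{158 + 8} = \frac{1}{166} \approx 0.0060241$)
$g + 116 \cdot 23 = \frac{1}{166} + 116 \cdot 23 = \frac{1}{166} + 2668 = \frac{442889}{166}$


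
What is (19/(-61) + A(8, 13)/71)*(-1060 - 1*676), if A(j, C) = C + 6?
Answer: 329840/4331 ≈ 76.158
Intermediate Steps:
A(j, C) = 6 + C
(19/(-61) + A(8, 13)/71)*(-1060 - 1*676) = (19/(-61) + (6 + 13)/71)*(-1060 - 1*676) = (19*(-1/61) + 19*(1/71))*(-1060 - 676) = (-19/61 + 19/71)*(-1736) = -190/4331*(-1736) = 329840/4331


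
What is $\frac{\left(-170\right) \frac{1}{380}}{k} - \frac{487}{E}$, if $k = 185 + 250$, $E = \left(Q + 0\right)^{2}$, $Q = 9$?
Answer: $- \frac{2683829}{446310} \approx -6.0134$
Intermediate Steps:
$E = 81$ ($E = \left(9 + 0\right)^{2} = 9^{2} = 81$)
$k = 435$
$\frac{\left(-170\right) \frac{1}{380}}{k} - \frac{487}{E} = \frac{\left(-170\right) \frac{1}{380}}{435} - \frac{487}{81} = \left(-170\right) \frac{1}{380} \cdot \frac{1}{435} - \frac{487}{81} = \left(- \frac{17}{38}\right) \frac{1}{435} - \frac{487}{81} = - \frac{17}{16530} - \frac{487}{81} = - \frac{2683829}{446310}$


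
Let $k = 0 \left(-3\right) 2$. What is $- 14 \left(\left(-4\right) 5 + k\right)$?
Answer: $280$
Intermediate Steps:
$k = 0$ ($k = 0 \cdot 2 = 0$)
$- 14 \left(\left(-4\right) 5 + k\right) = - 14 \left(\left(-4\right) 5 + 0\right) = - 14 \left(-20 + 0\right) = \left(-14\right) \left(-20\right) = 280$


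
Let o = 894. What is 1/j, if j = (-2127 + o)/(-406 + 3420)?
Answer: -22/9 ≈ -2.4444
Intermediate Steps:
j = -9/22 (j = (-2127 + 894)/(-406 + 3420) = -1233/3014 = -1233*1/3014 = -9/22 ≈ -0.40909)
1/j = 1/(-9/22) = -22/9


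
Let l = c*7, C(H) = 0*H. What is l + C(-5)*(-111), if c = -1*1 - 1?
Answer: -14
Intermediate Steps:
C(H) = 0
c = -2 (c = -1 - 1 = -2)
l = -14 (l = -2*7 = -14)
l + C(-5)*(-111) = -14 + 0*(-111) = -14 + 0 = -14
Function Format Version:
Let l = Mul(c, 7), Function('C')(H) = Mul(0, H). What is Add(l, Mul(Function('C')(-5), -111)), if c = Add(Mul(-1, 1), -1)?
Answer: -14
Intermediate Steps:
Function('C')(H) = 0
c = -2 (c = Add(-1, -1) = -2)
l = -14 (l = Mul(-2, 7) = -14)
Add(l, Mul(Function('C')(-5), -111)) = Add(-14, Mul(0, -111)) = Add(-14, 0) = -14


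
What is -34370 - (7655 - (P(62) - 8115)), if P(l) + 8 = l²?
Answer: -46304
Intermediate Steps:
P(l) = -8 + l²
-34370 - (7655 - (P(62) - 8115)) = -34370 - (7655 - ((-8 + 62²) - 8115)) = -34370 - (7655 - ((-8 + 3844) - 8115)) = -34370 - (7655 - (3836 - 8115)) = -34370 - (7655 - 1*(-4279)) = -34370 - (7655 + 4279) = -34370 - 1*11934 = -34370 - 11934 = -46304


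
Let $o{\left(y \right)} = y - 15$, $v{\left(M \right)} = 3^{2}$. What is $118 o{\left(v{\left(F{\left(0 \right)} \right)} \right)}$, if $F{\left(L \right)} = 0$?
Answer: $-708$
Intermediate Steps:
$v{\left(M \right)} = 9$
$o{\left(y \right)} = -15 + y$
$118 o{\left(v{\left(F{\left(0 \right)} \right)} \right)} = 118 \left(-15 + 9\right) = 118 \left(-6\right) = -708$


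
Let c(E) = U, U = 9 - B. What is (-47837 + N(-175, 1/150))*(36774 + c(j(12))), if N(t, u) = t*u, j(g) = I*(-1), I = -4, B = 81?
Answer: -1755756393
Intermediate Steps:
j(g) = 4 (j(g) = -4*(-1) = 4)
U = -72 (U = 9 - 1*81 = 9 - 81 = -72)
c(E) = -72
(-47837 + N(-175, 1/150))*(36774 + c(j(12))) = (-47837 - 175/150)*(36774 - 72) = (-47837 - 175*1/150)*36702 = (-47837 - 7/6)*36702 = -287029/6*36702 = -1755756393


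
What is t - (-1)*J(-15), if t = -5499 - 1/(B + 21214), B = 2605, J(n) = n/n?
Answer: -130956863/23819 ≈ -5498.0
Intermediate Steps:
J(n) = 1
t = -130980682/23819 (t = -5499 - 1/(2605 + 21214) = -5499 - 1/23819 = -130980682/23819 ≈ -5499.0)
t - (-1)*J(-15) = -130980682/23819 - (-1) = -130980682/23819 - 1*(-1) = -130980682/23819 + 1 = -130956863/23819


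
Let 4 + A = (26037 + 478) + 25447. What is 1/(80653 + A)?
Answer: 1/132611 ≈ 7.5409e-6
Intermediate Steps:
A = 51958 (A = -4 + ((26037 + 478) + 25447) = -4 + (26515 + 25447) = -4 + 51962 = 51958)
1/(80653 + A) = 1/(80653 + 51958) = 1/132611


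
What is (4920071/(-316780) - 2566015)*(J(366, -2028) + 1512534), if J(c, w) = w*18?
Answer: -119981630202854913/31678 ≈ -3.7875e+12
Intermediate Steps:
J(c, w) = 18*w
(4920071/(-316780) - 2566015)*(J(366, -2028) + 1512534) = (4920071/(-316780) - 2566015)*(18*(-2028) + 1512534) = (4920071*(-1/316780) - 2566015)*(-36504 + 1512534) = (-4920071/316780 - 2566015)*1476030 = -812867151771/316780*1476030 = -119981630202854913/31678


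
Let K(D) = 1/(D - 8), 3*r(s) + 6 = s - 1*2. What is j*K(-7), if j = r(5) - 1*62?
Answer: 21/5 ≈ 4.2000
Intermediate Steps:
r(s) = -8/3 + s/3 (r(s) = -2 + (s - 1*2)/3 = -2 + (s - 2)/3 = -2 + (-2 + s)/3 = -2 + (-⅔ + s/3) = -8/3 + s/3)
K(D) = 1/(-8 + D)
j = -63 (j = (-8/3 + (⅓)*5) - 1*62 = (-8/3 + 5/3) - 62 = -1 - 62 = -63)
j*K(-7) = -63/(-8 - 7) = -63/(-15) = -63*(-1/15) = 21/5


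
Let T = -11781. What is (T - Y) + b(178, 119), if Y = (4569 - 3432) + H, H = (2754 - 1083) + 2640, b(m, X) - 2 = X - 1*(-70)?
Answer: -17038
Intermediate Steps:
b(m, X) = 72 + X (b(m, X) = 2 + (X - 1*(-70)) = 2 + (X + 70) = 2 + (70 + X) = 72 + X)
H = 4311 (H = 1671 + 2640 = 4311)
Y = 5448 (Y = (4569 - 3432) + 4311 = 1137 + 4311 = 5448)
(T - Y) + b(178, 119) = (-11781 - 1*5448) + (72 + 119) = (-11781 - 5448) + 191 = -17229 + 191 = -17038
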